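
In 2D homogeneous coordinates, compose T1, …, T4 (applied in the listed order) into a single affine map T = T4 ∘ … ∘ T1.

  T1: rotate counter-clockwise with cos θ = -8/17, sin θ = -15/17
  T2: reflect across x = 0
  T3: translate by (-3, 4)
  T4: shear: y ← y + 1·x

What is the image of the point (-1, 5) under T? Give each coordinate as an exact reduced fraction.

T(p) = (-134/17, -91/17)

T1 rotate counter-clockwise with cos θ = -8/17, sin θ = -15/17: (-1, 5) → (83/17, -25/17)
T2 reflect across x = 0: (83/17, -25/17) → (-83/17, -25/17)
T3 translate by (-3, 4): (-83/17, -25/17) → (-134/17, 43/17)
T4 shear: y ← y + 1·x: (-134/17, 43/17) → (-134/17, -91/17)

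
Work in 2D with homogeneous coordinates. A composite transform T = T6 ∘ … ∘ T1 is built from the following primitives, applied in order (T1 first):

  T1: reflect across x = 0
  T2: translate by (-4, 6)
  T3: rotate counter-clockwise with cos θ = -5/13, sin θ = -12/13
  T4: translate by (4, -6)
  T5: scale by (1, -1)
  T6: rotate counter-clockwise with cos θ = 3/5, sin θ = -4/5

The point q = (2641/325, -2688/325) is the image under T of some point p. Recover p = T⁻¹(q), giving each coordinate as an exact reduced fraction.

p = (3, -4/5)

T1 = [-1 0 0; 0 1 0; 0 0 1]
T2·T1 = [-1 0 -4; 0 1 6; 0 0 1]
T3·…·T1 = [5/13 12/13 92/13; 12/13 -5/13 18/13; 0 0 1]
T4·…·T1 = [5/13 12/13 144/13; 12/13 -5/13 -60/13; 0 0 1]
T5·…·T1 = [5/13 12/13 144/13; -12/13 5/13 60/13; 0 0 1]
T6·…·T1 = [-33/65 56/65 672/65; -56/65 -33/65 -396/65; 0 0 1]
det M = 1; M⁻¹ = [-33/65 -56/65 0; 56/65 -33/65 -12; 0 0 1]
M⁻¹ · (2641/325, -2688/325)ᵀ = (3, -4/5)ᵀ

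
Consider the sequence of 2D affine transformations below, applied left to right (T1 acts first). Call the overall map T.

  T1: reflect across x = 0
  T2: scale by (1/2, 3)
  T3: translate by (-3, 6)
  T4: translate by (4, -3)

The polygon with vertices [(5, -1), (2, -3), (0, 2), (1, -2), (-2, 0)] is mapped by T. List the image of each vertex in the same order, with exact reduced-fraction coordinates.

T1 reflect across x = 0: (5, -1) → (-5, -1); (2, -3) → (-2, -3); (0, 2) → (0, 2); (1, -2) → (-1, -2); (-2, 0) → (2, 0)
T2 scale by (1/2, 3): (-5, -1) → (-5/2, -3); (-2, -3) → (-1, -9); (0, 2) → (0, 6); (-1, -2) → (-1/2, -6); (2, 0) → (1, 0)
T3 translate by (-3, 6): (-5/2, -3) → (-11/2, 3); (-1, -9) → (-4, -3); (0, 6) → (-3, 12); (-1/2, -6) → (-7/2, 0); (1, 0) → (-2, 6)
T4 translate by (4, -3): (-11/2, 3) → (-3/2, 0); (-4, -3) → (0, -6); (-3, 12) → (1, 9); (-7/2, 0) → (1/2, -3); (-2, 6) → (2, 3)

image vertices: (-3/2, 0), (0, -6), (1, 9), (1/2, -3), (2, 3)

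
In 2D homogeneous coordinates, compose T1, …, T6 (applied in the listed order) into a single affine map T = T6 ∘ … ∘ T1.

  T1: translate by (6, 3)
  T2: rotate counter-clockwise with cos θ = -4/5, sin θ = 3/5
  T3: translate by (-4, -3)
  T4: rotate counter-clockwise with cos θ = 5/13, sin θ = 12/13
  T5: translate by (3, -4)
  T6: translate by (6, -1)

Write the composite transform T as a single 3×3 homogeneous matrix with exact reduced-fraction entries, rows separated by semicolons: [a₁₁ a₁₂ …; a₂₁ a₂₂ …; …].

T = [-56/65 33/65 428/65; -33/65 -56/65 -1006/65; 0 0 1]

T1 = [1 0 6; 0 1 3; 0 0 1]
T2·T1 = [-4/5 -3/5 -33/5; 3/5 -4/5 6/5; 0 0 1]
T3·…·T1 = [-4/5 -3/5 -53/5; 3/5 -4/5 -9/5; 0 0 1]
T4·…·T1 = [-56/65 33/65 -157/65; -33/65 -56/65 -681/65; 0 0 1]
T5·…·T1 = [-56/65 33/65 38/65; -33/65 -56/65 -941/65; 0 0 1]
T6·…·T1 = [-56/65 33/65 428/65; -33/65 -56/65 -1006/65; 0 0 1]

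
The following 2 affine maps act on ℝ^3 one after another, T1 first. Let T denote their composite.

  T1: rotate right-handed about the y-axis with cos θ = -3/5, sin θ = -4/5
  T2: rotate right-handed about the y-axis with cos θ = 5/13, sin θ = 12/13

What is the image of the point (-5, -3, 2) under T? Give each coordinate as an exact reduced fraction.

T1 rotate right-handed about the y-axis with cos θ = -3/5, sin θ = -4/5: (-5, -3, 2) → (7/5, -3, -26/5)
T2 rotate right-handed about the y-axis with cos θ = 5/13, sin θ = 12/13: (7/5, -3, -26/5) → (-277/65, -3, -214/65)

T(p) = (-277/65, -3, -214/65)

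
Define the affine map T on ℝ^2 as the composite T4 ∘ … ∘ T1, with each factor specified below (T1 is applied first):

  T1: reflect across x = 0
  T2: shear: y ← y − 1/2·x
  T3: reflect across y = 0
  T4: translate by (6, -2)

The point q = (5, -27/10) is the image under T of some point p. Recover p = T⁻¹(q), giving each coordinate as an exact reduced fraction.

T1 = [-1 0 0; 0 1 0; 0 0 1]
T2·T1 = [-1 0 0; 1/2 1 0; 0 0 1]
T3·…·T1 = [-1 0 0; -1/2 -1 0; 0 0 1]
T4·…·T1 = [-1 0 6; -1/2 -1 -2; 0 0 1]
det M = 1; M⁻¹ = [-1 0 6; 1/2 -1 -5; 0 0 1]
M⁻¹ · (5, -27/10)ᵀ = (1, 1/5)ᵀ

p = (1, 1/5)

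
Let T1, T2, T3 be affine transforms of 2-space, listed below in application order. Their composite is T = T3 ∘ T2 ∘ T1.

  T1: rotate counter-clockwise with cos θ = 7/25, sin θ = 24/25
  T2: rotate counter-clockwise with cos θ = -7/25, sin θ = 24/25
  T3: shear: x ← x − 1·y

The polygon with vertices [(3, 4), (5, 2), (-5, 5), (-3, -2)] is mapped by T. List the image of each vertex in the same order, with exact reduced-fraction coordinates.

image vertices: (1, -4), (-3, -2), (10, -5), (1, 2)

T1 rotate counter-clockwise with cos θ = 7/25, sin θ = 24/25: (3, 4) → (-3, 4); (5, 2) → (-13/25, 134/25); (-5, 5) → (-31/5, -17/5); (-3, -2) → (27/25, -86/25)
T2 rotate counter-clockwise with cos θ = -7/25, sin θ = 24/25: (-3, 4) → (-3, -4); (-13/25, 134/25) → (-5, -2); (-31/5, -17/5) → (5, -5); (27/25, -86/25) → (3, 2)
T3 shear: x ← x − 1·y: (-3, -4) → (1, -4); (-5, -2) → (-3, -2); (5, -5) → (10, -5); (3, 2) → (1, 2)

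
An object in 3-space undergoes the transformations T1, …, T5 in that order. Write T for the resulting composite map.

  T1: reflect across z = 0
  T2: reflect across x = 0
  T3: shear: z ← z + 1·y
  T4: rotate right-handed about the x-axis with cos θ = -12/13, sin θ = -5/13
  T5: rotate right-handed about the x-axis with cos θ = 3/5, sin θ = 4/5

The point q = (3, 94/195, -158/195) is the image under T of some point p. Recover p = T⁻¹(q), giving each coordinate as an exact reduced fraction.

p = (-3, 2/3, 0)

T1 = [1 0 0 0; 0 1 0 0; 0 0 -1 0; 0 0 0 1]
T2·T1 = [-1 0 0 0; 0 1 0 0; 0 0 -1 0; 0 0 0 1]
T3·…·T1 = [-1 0 0 0; 0 1 0 0; 0 1 -1 0; 0 0 0 1]
T4·…·T1 = [-1 0 0 0; 0 -7/13 -5/13 0; 0 -17/13 12/13 0; 0 0 0 1]
T5·…·T1 = [-1 0 0 0; 0 47/65 -63/65 0; 0 -79/65 16/65 0; 0 0 0 1]
det M = 1; M⁻¹ = [-1 0 0 0; 0 -16/65 -63/65 0; 0 -79/65 -47/65 0; 0 0 0 1]
M⁻¹ · (3, 94/195, -158/195)ᵀ = (-3, 2/3, 0)ᵀ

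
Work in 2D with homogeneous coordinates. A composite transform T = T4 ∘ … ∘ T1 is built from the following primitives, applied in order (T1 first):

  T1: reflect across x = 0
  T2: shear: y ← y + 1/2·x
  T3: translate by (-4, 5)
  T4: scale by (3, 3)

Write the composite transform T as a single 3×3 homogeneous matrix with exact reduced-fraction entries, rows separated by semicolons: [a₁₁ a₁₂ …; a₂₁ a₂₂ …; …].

T1 = [-1 0 0; 0 1 0; 0 0 1]
T2·T1 = [-1 0 0; -1/2 1 0; 0 0 1]
T3·…·T1 = [-1 0 -4; -1/2 1 5; 0 0 1]
T4·…·T1 = [-3 0 -12; -3/2 3 15; 0 0 1]

T = [-3 0 -12; -3/2 3 15; 0 0 1]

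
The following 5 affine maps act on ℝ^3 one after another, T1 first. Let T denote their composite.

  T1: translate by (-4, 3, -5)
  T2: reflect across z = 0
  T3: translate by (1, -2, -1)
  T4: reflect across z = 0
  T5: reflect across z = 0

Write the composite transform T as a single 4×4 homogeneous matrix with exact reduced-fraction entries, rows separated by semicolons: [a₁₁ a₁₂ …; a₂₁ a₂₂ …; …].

T = [1 0 0 -3; 0 1 0 1; 0 0 -1 4; 0 0 0 1]

T1 = [1 0 0 -4; 0 1 0 3; 0 0 1 -5; 0 0 0 1]
T2·T1 = [1 0 0 -4; 0 1 0 3; 0 0 -1 5; 0 0 0 1]
T3·…·T1 = [1 0 0 -3; 0 1 0 1; 0 0 -1 4; 0 0 0 1]
T4·…·T1 = [1 0 0 -3; 0 1 0 1; 0 0 1 -4; 0 0 0 1]
T5·…·T1 = [1 0 0 -3; 0 1 0 1; 0 0 -1 4; 0 0 0 1]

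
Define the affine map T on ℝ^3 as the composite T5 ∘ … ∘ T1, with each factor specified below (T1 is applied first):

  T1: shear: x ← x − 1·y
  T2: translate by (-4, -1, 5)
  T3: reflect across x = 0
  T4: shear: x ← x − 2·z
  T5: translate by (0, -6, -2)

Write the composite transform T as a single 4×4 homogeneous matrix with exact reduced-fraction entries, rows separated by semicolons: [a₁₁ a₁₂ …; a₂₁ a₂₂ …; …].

T = [-1 1 -2 -6; 0 1 0 -7; 0 0 1 3; 0 0 0 1]

T1 = [1 -1 0 0; 0 1 0 0; 0 0 1 0; 0 0 0 1]
T2·T1 = [1 -1 0 -4; 0 1 0 -1; 0 0 1 5; 0 0 0 1]
T3·…·T1 = [-1 1 0 4; 0 1 0 -1; 0 0 1 5; 0 0 0 1]
T4·…·T1 = [-1 1 -2 -6; 0 1 0 -1; 0 0 1 5; 0 0 0 1]
T5·…·T1 = [-1 1 -2 -6; 0 1 0 -7; 0 0 1 3; 0 0 0 1]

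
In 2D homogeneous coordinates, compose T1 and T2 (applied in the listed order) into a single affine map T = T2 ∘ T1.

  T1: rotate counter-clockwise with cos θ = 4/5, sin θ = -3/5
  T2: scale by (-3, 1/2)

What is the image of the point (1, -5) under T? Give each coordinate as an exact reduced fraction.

T1 rotate counter-clockwise with cos θ = 4/5, sin θ = -3/5: (1, -5) → (-11/5, -23/5)
T2 scale by (-3, 1/2): (-11/5, -23/5) → (33/5, -23/10)

T(p) = (33/5, -23/10)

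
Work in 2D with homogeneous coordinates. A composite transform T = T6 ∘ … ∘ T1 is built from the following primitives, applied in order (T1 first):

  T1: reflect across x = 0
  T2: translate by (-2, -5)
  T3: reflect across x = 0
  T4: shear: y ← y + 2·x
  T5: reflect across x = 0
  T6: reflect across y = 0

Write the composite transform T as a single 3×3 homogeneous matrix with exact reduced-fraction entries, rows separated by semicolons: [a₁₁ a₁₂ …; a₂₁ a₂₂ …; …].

T = [-1 0 -2; -2 -1 1; 0 0 1]

T1 = [-1 0 0; 0 1 0; 0 0 1]
T2·T1 = [-1 0 -2; 0 1 -5; 0 0 1]
T3·…·T1 = [1 0 2; 0 1 -5; 0 0 1]
T4·…·T1 = [1 0 2; 2 1 -1; 0 0 1]
T5·…·T1 = [-1 0 -2; 2 1 -1; 0 0 1]
T6·…·T1 = [-1 0 -2; -2 -1 1; 0 0 1]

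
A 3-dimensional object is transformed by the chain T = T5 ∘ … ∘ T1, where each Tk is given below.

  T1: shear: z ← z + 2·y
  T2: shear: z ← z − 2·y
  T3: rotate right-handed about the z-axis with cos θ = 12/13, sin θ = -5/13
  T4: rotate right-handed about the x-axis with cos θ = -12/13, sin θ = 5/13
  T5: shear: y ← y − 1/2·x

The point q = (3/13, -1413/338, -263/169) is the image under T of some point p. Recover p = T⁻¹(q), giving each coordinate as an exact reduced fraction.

p = (-1, 3, 3)

T1 = [1 0 0 0; 0 1 0 0; 0 2 1 0; 0 0 0 1]
T2·T1 = [1 0 0 0; 0 1 0 0; 0 0 1 0; 0 0 0 1]
T3·…·T1 = [12/13 5/13 0 0; -5/13 12/13 0 0; 0 0 1 0; 0 0 0 1]
T4·…·T1 = [12/13 5/13 0 0; 60/169 -144/169 -5/13 0; -25/169 60/169 -12/13 0; 0 0 0 1]
T5·…·T1 = [12/13 5/13 0 0; -18/169 -353/338 -5/13 0; -25/169 60/169 -12/13 0; 0 0 0 1]
det M = 1; M⁻¹ = [186/169 60/169 -25/169 0; -7/169 -144/169 60/169 0; -5/26 -5/13 -12/13 0; 0 0 0 1]
M⁻¹ · (3/13, -1413/338, -263/169)ᵀ = (-1, 3, 3)ᵀ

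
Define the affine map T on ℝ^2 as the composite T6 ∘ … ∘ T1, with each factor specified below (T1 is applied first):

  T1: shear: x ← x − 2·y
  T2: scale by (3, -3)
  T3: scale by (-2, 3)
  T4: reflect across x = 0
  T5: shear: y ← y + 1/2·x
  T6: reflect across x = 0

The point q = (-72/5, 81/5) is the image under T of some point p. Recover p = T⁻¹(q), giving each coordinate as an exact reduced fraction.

p = (2/5, -1)

T1 = [1 -2 0; 0 1 0; 0 0 1]
T2·T1 = [3 -6 0; 0 -3 0; 0 0 1]
T3·…·T1 = [-6 12 0; 0 -9 0; 0 0 1]
T4·…·T1 = [6 -12 0; 0 -9 0; 0 0 1]
T5·…·T1 = [6 -12 0; 3 -15 0; 0 0 1]
T6·…·T1 = [-6 12 0; 3 -15 0; 0 0 1]
det M = 54; M⁻¹ = [-5/18 -2/9 0; -1/18 -1/9 0; 0 0 1]
M⁻¹ · (-72/5, 81/5)ᵀ = (2/5, -1)ᵀ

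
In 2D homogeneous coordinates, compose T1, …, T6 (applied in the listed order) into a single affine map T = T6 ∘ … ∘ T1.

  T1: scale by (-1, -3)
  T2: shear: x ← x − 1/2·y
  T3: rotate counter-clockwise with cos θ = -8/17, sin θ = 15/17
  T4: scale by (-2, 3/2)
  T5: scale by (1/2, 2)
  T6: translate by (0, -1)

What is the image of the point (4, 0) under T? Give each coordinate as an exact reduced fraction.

T1 scale by (-1, -3): (4, 0) → (-4, 0)
T2 shear: x ← x − 1/2·y: (-4, 0) → (-4, 0)
T3 rotate counter-clockwise with cos θ = -8/17, sin θ = 15/17: (-4, 0) → (32/17, -60/17)
T4 scale by (-2, 3/2): (32/17, -60/17) → (-64/17, -90/17)
T5 scale by (1/2, 2): (-64/17, -90/17) → (-32/17, -180/17)
T6 translate by (0, -1): (-32/17, -180/17) → (-32/17, -197/17)

T(p) = (-32/17, -197/17)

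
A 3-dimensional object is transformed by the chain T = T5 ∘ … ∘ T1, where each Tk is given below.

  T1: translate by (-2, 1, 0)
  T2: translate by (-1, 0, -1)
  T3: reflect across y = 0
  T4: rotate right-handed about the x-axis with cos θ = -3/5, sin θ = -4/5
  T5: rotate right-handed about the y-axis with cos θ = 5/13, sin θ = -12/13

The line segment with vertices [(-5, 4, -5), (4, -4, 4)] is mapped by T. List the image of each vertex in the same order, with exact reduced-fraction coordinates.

T1 translate by (-2, 1, 0): (-5, 4, -5) → (-7, 5, -5); (4, -4, 4) → (2, -3, 4)
T2 translate by (-1, 0, -1): (-7, 5, -5) → (-8, 5, -6); (2, -3, 4) → (1, -3, 3)
T3 reflect across y = 0: (-8, 5, -6) → (-8, -5, -6); (1, -3, 3) → (1, 3, 3)
T4 rotate right-handed about the x-axis with cos θ = -3/5, sin θ = -4/5: (-8, -5, -6) → (-8, -9/5, 38/5); (1, 3, 3) → (1, 3/5, -21/5)
T5 rotate right-handed about the y-axis with cos θ = 5/13, sin θ = -12/13: (-8, -9/5, 38/5) → (-656/65, -9/5, -58/13); (1, 3/5, -21/5) → (277/65, 3/5, -9/13)

image vertices: (-656/65, -9/5, -58/13), (277/65, 3/5, -9/13)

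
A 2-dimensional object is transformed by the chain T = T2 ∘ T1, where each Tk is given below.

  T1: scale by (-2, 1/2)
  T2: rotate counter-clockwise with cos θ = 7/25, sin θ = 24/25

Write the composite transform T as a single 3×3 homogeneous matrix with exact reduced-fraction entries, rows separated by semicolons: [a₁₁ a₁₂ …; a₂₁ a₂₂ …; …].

T = [-14/25 -12/25 0; -48/25 7/50 0; 0 0 1]

T1 = [-2 0 0; 0 1/2 0; 0 0 1]
T2·T1 = [-14/25 -12/25 0; -48/25 7/50 0; 0 0 1]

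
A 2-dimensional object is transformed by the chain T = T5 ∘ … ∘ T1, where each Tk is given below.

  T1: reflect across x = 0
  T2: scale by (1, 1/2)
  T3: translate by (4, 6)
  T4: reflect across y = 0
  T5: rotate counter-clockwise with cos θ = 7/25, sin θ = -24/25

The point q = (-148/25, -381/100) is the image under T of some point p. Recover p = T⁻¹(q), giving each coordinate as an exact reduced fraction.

T1 = [-1 0 0; 0 1 0; 0 0 1]
T2·T1 = [-1 0 0; 0 1/2 0; 0 0 1]
T3·…·T1 = [-1 0 4; 0 1/2 6; 0 0 1]
T4·…·T1 = [-1 0 4; 0 -1/2 -6; 0 0 1]
T5·…·T1 = [-7/25 -12/25 -116/25; 24/25 -7/50 -138/25; 0 0 1]
det M = 1/2; M⁻¹ = [-7/25 24/25 4; -48/25 -14/25 -12; 0 0 1]
M⁻¹ · (-148/25, -381/100)ᵀ = (2, 3/2)ᵀ

p = (2, 3/2)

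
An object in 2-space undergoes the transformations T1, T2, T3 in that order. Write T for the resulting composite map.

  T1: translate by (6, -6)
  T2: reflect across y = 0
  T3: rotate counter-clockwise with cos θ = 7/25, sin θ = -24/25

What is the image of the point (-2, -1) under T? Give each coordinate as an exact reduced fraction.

T(p) = (196/25, -47/25)

T1 translate by (6, -6): (-2, -1) → (4, -7)
T2 reflect across y = 0: (4, -7) → (4, 7)
T3 rotate counter-clockwise with cos θ = 7/25, sin θ = -24/25: (4, 7) → (196/25, -47/25)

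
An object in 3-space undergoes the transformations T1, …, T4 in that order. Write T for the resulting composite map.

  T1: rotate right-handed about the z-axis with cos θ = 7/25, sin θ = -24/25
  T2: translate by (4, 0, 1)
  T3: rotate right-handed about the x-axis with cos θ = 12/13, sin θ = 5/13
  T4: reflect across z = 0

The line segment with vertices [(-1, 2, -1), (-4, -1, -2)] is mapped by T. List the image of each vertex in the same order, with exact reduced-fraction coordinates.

T1 rotate right-handed about the z-axis with cos θ = 7/25, sin θ = -24/25: (-1, 2, -1) → (41/25, 38/25, -1); (-4, -1, -2) → (-52/25, 89/25, -2)
T2 translate by (4, 0, 1): (41/25, 38/25, -1) → (141/25, 38/25, 0); (-52/25, 89/25, -2) → (48/25, 89/25, -1)
T3 rotate right-handed about the x-axis with cos θ = 12/13, sin θ = 5/13: (141/25, 38/25, 0) → (141/25, 456/325, 38/65); (48/25, 89/25, -1) → (48/25, 1193/325, 29/65)
T4 reflect across z = 0: (141/25, 456/325, 38/65) → (141/25, 456/325, -38/65); (48/25, 1193/325, 29/65) → (48/25, 1193/325, -29/65)

image vertices: (141/25, 456/325, -38/65), (48/25, 1193/325, -29/65)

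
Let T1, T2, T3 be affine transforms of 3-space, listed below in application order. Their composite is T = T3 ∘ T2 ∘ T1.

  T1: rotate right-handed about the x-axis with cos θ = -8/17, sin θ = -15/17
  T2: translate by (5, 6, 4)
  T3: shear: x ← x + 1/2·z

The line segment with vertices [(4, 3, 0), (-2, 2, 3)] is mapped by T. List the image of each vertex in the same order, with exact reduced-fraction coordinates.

image vertices: (329/34, 78/17, 23/17), (58/17, 131/17, 14/17)

T1 rotate right-handed about the x-axis with cos θ = -8/17, sin θ = -15/17: (4, 3, 0) → (4, -24/17, -45/17); (-2, 2, 3) → (-2, 29/17, -54/17)
T2 translate by (5, 6, 4): (4, -24/17, -45/17) → (9, 78/17, 23/17); (-2, 29/17, -54/17) → (3, 131/17, 14/17)
T3 shear: x ← x + 1/2·z: (9, 78/17, 23/17) → (329/34, 78/17, 23/17); (3, 131/17, 14/17) → (58/17, 131/17, 14/17)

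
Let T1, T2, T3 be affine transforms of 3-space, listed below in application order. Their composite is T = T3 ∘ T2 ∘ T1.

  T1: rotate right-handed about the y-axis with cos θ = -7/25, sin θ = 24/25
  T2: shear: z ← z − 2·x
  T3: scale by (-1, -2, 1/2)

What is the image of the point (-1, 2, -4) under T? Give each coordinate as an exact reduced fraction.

T(p) = (89/25, -4, 23/5)

T1 rotate right-handed about the y-axis with cos θ = -7/25, sin θ = 24/25: (-1, 2, -4) → (-89/25, 2, 52/25)
T2 shear: z ← z − 2·x: (-89/25, 2, 52/25) → (-89/25, 2, 46/5)
T3 scale by (-1, -2, 1/2): (-89/25, 2, 46/5) → (89/25, -4, 23/5)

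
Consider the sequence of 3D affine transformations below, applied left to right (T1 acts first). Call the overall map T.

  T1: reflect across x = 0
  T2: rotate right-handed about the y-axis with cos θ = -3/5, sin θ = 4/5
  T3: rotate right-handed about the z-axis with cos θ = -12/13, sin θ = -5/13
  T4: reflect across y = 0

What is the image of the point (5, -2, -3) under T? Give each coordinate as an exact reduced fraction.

T(p) = (-86/65, -21/13, 29/5)

T1 reflect across x = 0: (5, -2, -3) → (-5, -2, -3)
T2 rotate right-handed about the y-axis with cos θ = -3/5, sin θ = 4/5: (-5, -2, -3) → (3/5, -2, 29/5)
T3 rotate right-handed about the z-axis with cos θ = -12/13, sin θ = -5/13: (3/5, -2, 29/5) → (-86/65, 21/13, 29/5)
T4 reflect across y = 0: (-86/65, 21/13, 29/5) → (-86/65, -21/13, 29/5)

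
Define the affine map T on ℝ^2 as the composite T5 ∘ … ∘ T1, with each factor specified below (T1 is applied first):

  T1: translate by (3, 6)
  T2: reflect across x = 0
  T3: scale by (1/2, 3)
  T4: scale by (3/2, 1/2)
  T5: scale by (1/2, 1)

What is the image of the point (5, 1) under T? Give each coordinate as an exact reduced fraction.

T1 translate by (3, 6): (5, 1) → (8, 7)
T2 reflect across x = 0: (8, 7) → (-8, 7)
T3 scale by (1/2, 3): (-8, 7) → (-4, 21)
T4 scale by (3/2, 1/2): (-4, 21) → (-6, 21/2)
T5 scale by (1/2, 1): (-6, 21/2) → (-3, 21/2)

T(p) = (-3, 21/2)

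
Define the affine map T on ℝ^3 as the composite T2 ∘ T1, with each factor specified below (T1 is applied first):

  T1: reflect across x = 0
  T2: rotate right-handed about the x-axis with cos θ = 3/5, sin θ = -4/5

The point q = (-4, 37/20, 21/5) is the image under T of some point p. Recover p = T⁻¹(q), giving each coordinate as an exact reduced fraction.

T1 = [-1 0 0 0; 0 1 0 0; 0 0 1 0; 0 0 0 1]
T2·T1 = [-1 0 0 0; 0 3/5 4/5 0; 0 -4/5 3/5 0; 0 0 0 1]
det M = -1; M⁻¹ = [-1 0 0 0; 0 3/5 -4/5 0; 0 4/5 3/5 0; 0 0 0 1]
M⁻¹ · (-4, 37/20, 21/5)ᵀ = (4, -9/4, 4)ᵀ

p = (4, -9/4, 4)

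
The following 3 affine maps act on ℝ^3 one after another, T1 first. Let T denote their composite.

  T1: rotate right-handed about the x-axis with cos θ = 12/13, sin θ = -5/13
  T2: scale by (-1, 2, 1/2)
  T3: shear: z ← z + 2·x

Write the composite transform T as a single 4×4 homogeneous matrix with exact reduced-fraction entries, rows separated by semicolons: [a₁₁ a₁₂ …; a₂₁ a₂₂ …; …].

T = [-1 0 0 0; 0 24/13 10/13 0; -2 -5/26 6/13 0; 0 0 0 1]

T1 = [1 0 0 0; 0 12/13 5/13 0; 0 -5/13 12/13 0; 0 0 0 1]
T2·T1 = [-1 0 0 0; 0 24/13 10/13 0; 0 -5/26 6/13 0; 0 0 0 1]
T3·…·T1 = [-1 0 0 0; 0 24/13 10/13 0; -2 -5/26 6/13 0; 0 0 0 1]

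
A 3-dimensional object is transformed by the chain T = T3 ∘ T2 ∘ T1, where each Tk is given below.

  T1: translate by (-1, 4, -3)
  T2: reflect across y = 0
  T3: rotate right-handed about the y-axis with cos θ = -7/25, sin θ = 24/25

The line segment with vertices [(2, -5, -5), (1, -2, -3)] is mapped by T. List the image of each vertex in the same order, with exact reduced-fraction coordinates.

T1 translate by (-1, 4, -3): (2, -5, -5) → (1, -1, -8); (1, -2, -3) → (0, 2, -6)
T2 reflect across y = 0: (1, -1, -8) → (1, 1, -8); (0, 2, -6) → (0, -2, -6)
T3 rotate right-handed about the y-axis with cos θ = -7/25, sin θ = 24/25: (1, 1, -8) → (-199/25, 1, 32/25); (0, -2, -6) → (-144/25, -2, 42/25)

image vertices: (-199/25, 1, 32/25), (-144/25, -2, 42/25)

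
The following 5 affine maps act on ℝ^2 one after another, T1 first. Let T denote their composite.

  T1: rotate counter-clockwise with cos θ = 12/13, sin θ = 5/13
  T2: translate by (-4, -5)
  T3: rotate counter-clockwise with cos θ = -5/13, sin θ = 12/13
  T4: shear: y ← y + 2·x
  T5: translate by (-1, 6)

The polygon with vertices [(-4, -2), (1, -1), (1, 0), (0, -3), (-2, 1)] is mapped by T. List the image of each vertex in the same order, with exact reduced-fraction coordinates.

T1 rotate counter-clockwise with cos θ = 12/13, sin θ = 5/13: (-4, -2) → (-38/13, -44/13); (1, -1) → (17/13, -7/13); (1, 0) → (12/13, 5/13); (0, -3) → (15/13, -36/13); (-2, 1) → (-29/13, 2/13)
T2 translate by (-4, -5): (-38/13, -44/13) → (-90/13, -109/13); (17/13, -7/13) → (-35/13, -72/13); (12/13, 5/13) → (-40/13, -60/13); (15/13, -36/13) → (-37/13, -101/13); (-29/13, 2/13) → (-81/13, -63/13)
T3 rotate counter-clockwise with cos θ = -5/13, sin θ = 12/13: (-90/13, -109/13) → (1758/169, -535/169); (-35/13, -72/13) → (1039/169, -60/169); (-40/13, -60/13) → (920/169, -180/169); (-37/13, -101/13) → (1397/169, 61/169); (-81/13, -63/13) → (1161/169, -657/169)
T4 shear: y ← y + 2·x: (1758/169, -535/169) → (1758/169, 2981/169); (1039/169, -60/169) → (1039/169, 2018/169); (920/169, -180/169) → (920/169, 1660/169); (1397/169, 61/169) → (1397/169, 2855/169); (1161/169, -657/169) → (1161/169, 1665/169)
T5 translate by (-1, 6): (1758/169, 2981/169) → (1589/169, 3995/169); (1039/169, 2018/169) → (870/169, 3032/169); (920/169, 1660/169) → (751/169, 2674/169); (1397/169, 2855/169) → (1228/169, 3869/169); (1161/169, 1665/169) → (992/169, 2679/169)

image vertices: (1589/169, 3995/169), (870/169, 3032/169), (751/169, 2674/169), (1228/169, 3869/169), (992/169, 2679/169)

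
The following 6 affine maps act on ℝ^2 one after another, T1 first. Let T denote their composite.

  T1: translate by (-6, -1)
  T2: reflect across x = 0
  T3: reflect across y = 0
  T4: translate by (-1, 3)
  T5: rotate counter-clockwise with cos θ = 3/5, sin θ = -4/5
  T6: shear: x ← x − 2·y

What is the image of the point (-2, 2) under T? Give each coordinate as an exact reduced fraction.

T1 translate by (-6, -1): (-2, 2) → (-8, 1)
T2 reflect across x = 0: (-8, 1) → (8, 1)
T3 reflect across y = 0: (8, 1) → (8, -1)
T4 translate by (-1, 3): (8, -1) → (7, 2)
T5 rotate counter-clockwise with cos θ = 3/5, sin θ = -4/5: (7, 2) → (29/5, -22/5)
T6 shear: x ← x − 2·y: (29/5, -22/5) → (73/5, -22/5)

T(p) = (73/5, -22/5)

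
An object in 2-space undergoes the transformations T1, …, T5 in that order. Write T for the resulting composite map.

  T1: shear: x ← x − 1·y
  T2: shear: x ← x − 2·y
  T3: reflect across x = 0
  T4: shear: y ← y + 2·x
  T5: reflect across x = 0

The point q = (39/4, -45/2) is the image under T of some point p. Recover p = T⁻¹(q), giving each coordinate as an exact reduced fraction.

T1 = [1 -1 0; 0 1 0; 0 0 1]
T2·T1 = [1 -3 0; 0 1 0; 0 0 1]
T3·…·T1 = [-1 3 0; 0 1 0; 0 0 1]
T4·…·T1 = [-1 3 0; -2 7 0; 0 0 1]
T5·…·T1 = [1 -3 0; -2 7 0; 0 0 1]
det M = 1; M⁻¹ = [7 3 0; 2 1 0; 0 0 1]
M⁻¹ · (39/4, -45/2)ᵀ = (3/4, -3)ᵀ

p = (3/4, -3)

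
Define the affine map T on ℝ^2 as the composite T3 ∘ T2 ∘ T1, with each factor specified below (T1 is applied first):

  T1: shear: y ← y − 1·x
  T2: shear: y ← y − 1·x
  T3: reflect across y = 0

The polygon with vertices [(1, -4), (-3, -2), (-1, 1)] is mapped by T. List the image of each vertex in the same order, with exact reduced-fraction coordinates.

image vertices: (1, 6), (-3, -4), (-1, -3)

T1 shear: y ← y − 1·x: (1, -4) → (1, -5); (-3, -2) → (-3, 1); (-1, 1) → (-1, 2)
T2 shear: y ← y − 1·x: (1, -5) → (1, -6); (-3, 1) → (-3, 4); (-1, 2) → (-1, 3)
T3 reflect across y = 0: (1, -6) → (1, 6); (-3, 4) → (-3, -4); (-1, 3) → (-1, -3)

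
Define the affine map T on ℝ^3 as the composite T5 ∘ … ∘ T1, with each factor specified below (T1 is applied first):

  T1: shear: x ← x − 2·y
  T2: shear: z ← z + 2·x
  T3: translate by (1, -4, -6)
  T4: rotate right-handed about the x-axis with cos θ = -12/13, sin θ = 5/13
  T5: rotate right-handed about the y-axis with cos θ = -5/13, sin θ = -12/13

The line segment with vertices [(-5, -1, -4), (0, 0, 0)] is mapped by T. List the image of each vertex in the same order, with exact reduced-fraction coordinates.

image vertices: (-1874/169, 140/13, -1147/169), (-53/13, 6, -8/13)

T1 shear: x ← x − 2·y: (-5, -1, -4) → (-3, -1, -4); (0, 0, 0) → (0, 0, 0)
T2 shear: z ← z + 2·x: (-3, -1, -4) → (-3, -1, -10); (0, 0, 0) → (0, 0, 0)
T3 translate by (1, -4, -6): (-3, -1, -10) → (-2, -5, -16); (0, 0, 0) → (1, -4, -6)
T4 rotate right-handed about the x-axis with cos θ = -12/13, sin θ = 5/13: (-2, -5, -16) → (-2, 140/13, 167/13); (1, -4, -6) → (1, 6, 4)
T5 rotate right-handed about the y-axis with cos θ = -5/13, sin θ = -12/13: (-2, 140/13, 167/13) → (-1874/169, 140/13, -1147/169); (1, 6, 4) → (-53/13, 6, -8/13)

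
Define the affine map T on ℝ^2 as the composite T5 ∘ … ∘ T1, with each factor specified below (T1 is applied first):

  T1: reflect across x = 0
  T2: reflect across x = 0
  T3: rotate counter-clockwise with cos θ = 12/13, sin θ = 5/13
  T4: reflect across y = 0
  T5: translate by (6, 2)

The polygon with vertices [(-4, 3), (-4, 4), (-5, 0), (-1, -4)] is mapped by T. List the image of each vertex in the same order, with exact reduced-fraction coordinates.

image vertices: (15/13, 10/13), (10/13, -2/13), (18/13, 51/13), (86/13, 79/13)

T1 reflect across x = 0: (-4, 3) → (4, 3); (-4, 4) → (4, 4); (-5, 0) → (5, 0); (-1, -4) → (1, -4)
T2 reflect across x = 0: (4, 3) → (-4, 3); (4, 4) → (-4, 4); (5, 0) → (-5, 0); (1, -4) → (-1, -4)
T3 rotate counter-clockwise with cos θ = 12/13, sin θ = 5/13: (-4, 3) → (-63/13, 16/13); (-4, 4) → (-68/13, 28/13); (-5, 0) → (-60/13, -25/13); (-1, -4) → (8/13, -53/13)
T4 reflect across y = 0: (-63/13, 16/13) → (-63/13, -16/13); (-68/13, 28/13) → (-68/13, -28/13); (-60/13, -25/13) → (-60/13, 25/13); (8/13, -53/13) → (8/13, 53/13)
T5 translate by (6, 2): (-63/13, -16/13) → (15/13, 10/13); (-68/13, -28/13) → (10/13, -2/13); (-60/13, 25/13) → (18/13, 51/13); (8/13, 53/13) → (86/13, 79/13)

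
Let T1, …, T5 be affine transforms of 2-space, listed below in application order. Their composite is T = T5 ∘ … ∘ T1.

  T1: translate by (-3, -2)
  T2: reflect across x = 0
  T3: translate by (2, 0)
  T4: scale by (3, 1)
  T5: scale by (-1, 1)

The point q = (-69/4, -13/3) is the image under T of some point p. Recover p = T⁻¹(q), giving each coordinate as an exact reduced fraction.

p = (-3/4, -7/3)

T1 = [1 0 -3; 0 1 -2; 0 0 1]
T2·T1 = [-1 0 3; 0 1 -2; 0 0 1]
T3·…·T1 = [-1 0 5; 0 1 -2; 0 0 1]
T4·…·T1 = [-3 0 15; 0 1 -2; 0 0 1]
T5·…·T1 = [3 0 -15; 0 1 -2; 0 0 1]
det M = 3; M⁻¹ = [1/3 0 5; 0 1 2; 0 0 1]
M⁻¹ · (-69/4, -13/3)ᵀ = (-3/4, -7/3)ᵀ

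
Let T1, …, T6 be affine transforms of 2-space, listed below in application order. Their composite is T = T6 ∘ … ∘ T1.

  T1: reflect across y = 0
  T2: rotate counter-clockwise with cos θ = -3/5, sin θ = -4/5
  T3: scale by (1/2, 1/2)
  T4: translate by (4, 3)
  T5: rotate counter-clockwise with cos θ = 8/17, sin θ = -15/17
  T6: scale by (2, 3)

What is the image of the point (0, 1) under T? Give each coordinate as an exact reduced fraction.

T(p) = (783/85, -414/85)

T1 reflect across y = 0: (0, 1) → (0, -1)
T2 rotate counter-clockwise with cos θ = -3/5, sin θ = -4/5: (0, -1) → (-4/5, 3/5)
T3 scale by (1/2, 1/2): (-4/5, 3/5) → (-2/5, 3/10)
T4 translate by (4, 3): (-2/5, 3/10) → (18/5, 33/10)
T5 rotate counter-clockwise with cos θ = 8/17, sin θ = -15/17: (18/5, 33/10) → (783/170, -138/85)
T6 scale by (2, 3): (783/170, -138/85) → (783/85, -414/85)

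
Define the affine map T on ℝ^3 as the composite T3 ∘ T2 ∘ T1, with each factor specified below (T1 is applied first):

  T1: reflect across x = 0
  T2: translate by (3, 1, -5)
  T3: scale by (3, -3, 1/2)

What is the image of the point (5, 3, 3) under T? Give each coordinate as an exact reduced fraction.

T1 reflect across x = 0: (5, 3, 3) → (-5, 3, 3)
T2 translate by (3, 1, -5): (-5, 3, 3) → (-2, 4, -2)
T3 scale by (3, -3, 1/2): (-2, 4, -2) → (-6, -12, -1)

T(p) = (-6, -12, -1)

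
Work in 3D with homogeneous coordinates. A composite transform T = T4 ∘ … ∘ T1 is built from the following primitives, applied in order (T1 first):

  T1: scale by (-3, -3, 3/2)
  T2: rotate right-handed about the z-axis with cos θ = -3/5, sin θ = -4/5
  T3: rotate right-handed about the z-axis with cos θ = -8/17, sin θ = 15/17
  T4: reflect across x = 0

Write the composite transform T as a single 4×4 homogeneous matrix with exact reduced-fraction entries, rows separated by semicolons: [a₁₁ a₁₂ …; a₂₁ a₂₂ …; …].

T1 = [-3 0 0 0; 0 -3 0 0; 0 0 3/2 0; 0 0 0 1]
T2·T1 = [9/5 -12/5 0 0; 12/5 9/5 0 0; 0 0 3/2 0; 0 0 0 1]
T3·…·T1 = [-252/85 -39/85 0 0; 39/85 -252/85 0 0; 0 0 3/2 0; 0 0 0 1]
T4·…·T1 = [252/85 39/85 0 0; 39/85 -252/85 0 0; 0 0 3/2 0; 0 0 0 1]

T = [252/85 39/85 0 0; 39/85 -252/85 0 0; 0 0 3/2 0; 0 0 0 1]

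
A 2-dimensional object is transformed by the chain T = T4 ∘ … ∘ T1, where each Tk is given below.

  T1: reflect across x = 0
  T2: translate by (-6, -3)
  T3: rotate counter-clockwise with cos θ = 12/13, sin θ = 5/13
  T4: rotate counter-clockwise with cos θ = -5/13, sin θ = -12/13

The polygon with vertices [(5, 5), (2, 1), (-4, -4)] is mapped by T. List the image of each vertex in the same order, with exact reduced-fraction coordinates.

image vertices: (2, 11), (-2, 8), (-7, 2)

T1 reflect across x = 0: (5, 5) → (-5, 5); (2, 1) → (-2, 1); (-4, -4) → (4, -4)
T2 translate by (-6, -3): (-5, 5) → (-11, 2); (-2, 1) → (-8, -2); (4, -4) → (-2, -7)
T3 rotate counter-clockwise with cos θ = 12/13, sin θ = 5/13: (-11, 2) → (-142/13, -31/13); (-8, -2) → (-86/13, -64/13); (-2, -7) → (11/13, -94/13)
T4 rotate counter-clockwise with cos θ = -5/13, sin θ = -12/13: (-142/13, -31/13) → (2, 11); (-86/13, -64/13) → (-2, 8); (11/13, -94/13) → (-7, 2)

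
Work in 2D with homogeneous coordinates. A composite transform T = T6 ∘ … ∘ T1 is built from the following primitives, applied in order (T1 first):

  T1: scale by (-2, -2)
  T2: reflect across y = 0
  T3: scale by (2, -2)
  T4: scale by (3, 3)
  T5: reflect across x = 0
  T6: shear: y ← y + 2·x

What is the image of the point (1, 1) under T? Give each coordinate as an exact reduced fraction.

T(p) = (12, 12)

T1 scale by (-2, -2): (1, 1) → (-2, -2)
T2 reflect across y = 0: (-2, -2) → (-2, 2)
T3 scale by (2, -2): (-2, 2) → (-4, -4)
T4 scale by (3, 3): (-4, -4) → (-12, -12)
T5 reflect across x = 0: (-12, -12) → (12, -12)
T6 shear: y ← y + 2·x: (12, -12) → (12, 12)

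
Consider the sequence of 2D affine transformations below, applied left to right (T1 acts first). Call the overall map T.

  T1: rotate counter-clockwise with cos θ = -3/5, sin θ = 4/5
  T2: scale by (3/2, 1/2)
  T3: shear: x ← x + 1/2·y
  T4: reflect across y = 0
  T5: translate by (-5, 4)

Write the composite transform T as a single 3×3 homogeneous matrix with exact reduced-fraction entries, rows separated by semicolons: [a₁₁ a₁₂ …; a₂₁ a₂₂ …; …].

T1 = [-3/5 -4/5 0; 4/5 -3/5 0; 0 0 1]
T2·T1 = [-9/10 -6/5 0; 2/5 -3/10 0; 0 0 1]
T3·…·T1 = [-7/10 -27/20 0; 2/5 -3/10 0; 0 0 1]
T4·…·T1 = [-7/10 -27/20 0; -2/5 3/10 0; 0 0 1]
T5·…·T1 = [-7/10 -27/20 -5; -2/5 3/10 4; 0 0 1]

T = [-7/10 -27/20 -5; -2/5 3/10 4; 0 0 1]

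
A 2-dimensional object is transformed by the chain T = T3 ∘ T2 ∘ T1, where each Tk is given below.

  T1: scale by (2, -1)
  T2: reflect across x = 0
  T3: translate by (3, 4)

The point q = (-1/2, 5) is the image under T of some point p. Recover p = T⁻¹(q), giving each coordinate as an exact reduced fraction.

p = (7/4, -1)

T1 = [2 0 0; 0 -1 0; 0 0 1]
T2·T1 = [-2 0 0; 0 -1 0; 0 0 1]
T3·…·T1 = [-2 0 3; 0 -1 4; 0 0 1]
det M = 2; M⁻¹ = [-1/2 0 3/2; 0 -1 4; 0 0 1]
M⁻¹ · (-1/2, 5)ᵀ = (7/4, -1)ᵀ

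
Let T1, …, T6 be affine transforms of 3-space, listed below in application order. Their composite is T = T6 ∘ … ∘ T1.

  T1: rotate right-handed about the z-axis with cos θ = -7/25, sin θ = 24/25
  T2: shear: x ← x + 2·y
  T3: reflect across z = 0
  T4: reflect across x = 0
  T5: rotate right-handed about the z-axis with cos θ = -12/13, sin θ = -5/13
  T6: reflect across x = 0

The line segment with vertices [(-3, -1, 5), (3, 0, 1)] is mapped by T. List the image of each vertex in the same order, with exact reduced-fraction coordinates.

image vertices: (269/65, 71/65, -5), (-1836/325, -249/325, -1)

T1 rotate right-handed about the z-axis with cos θ = -7/25, sin θ = 24/25: (-3, -1, 5) → (9/5, -13/5, 5); (3, 0, 1) → (-21/25, 72/25, 1)
T2 shear: x ← x + 2·y: (9/5, -13/5, 5) → (-17/5, -13/5, 5); (-21/25, 72/25, 1) → (123/25, 72/25, 1)
T3 reflect across z = 0: (-17/5, -13/5, 5) → (-17/5, -13/5, -5); (123/25, 72/25, 1) → (123/25, 72/25, -1)
T4 reflect across x = 0: (-17/5, -13/5, -5) → (17/5, -13/5, -5); (123/25, 72/25, -1) → (-123/25, 72/25, -1)
T5 rotate right-handed about the z-axis with cos θ = -12/13, sin θ = -5/13: (17/5, -13/5, -5) → (-269/65, 71/65, -5); (-123/25, 72/25, -1) → (1836/325, -249/325, -1)
T6 reflect across x = 0: (-269/65, 71/65, -5) → (269/65, 71/65, -5); (1836/325, -249/325, -1) → (-1836/325, -249/325, -1)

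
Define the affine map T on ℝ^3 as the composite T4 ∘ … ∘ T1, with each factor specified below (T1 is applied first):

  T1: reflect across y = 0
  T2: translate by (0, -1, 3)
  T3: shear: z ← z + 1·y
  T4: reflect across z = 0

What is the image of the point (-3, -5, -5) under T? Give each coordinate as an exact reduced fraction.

T1 reflect across y = 0: (-3, -5, -5) → (-3, 5, -5)
T2 translate by (0, -1, 3): (-3, 5, -5) → (-3, 4, -2)
T3 shear: z ← z + 1·y: (-3, 4, -2) → (-3, 4, 2)
T4 reflect across z = 0: (-3, 4, 2) → (-3, 4, -2)

T(p) = (-3, 4, -2)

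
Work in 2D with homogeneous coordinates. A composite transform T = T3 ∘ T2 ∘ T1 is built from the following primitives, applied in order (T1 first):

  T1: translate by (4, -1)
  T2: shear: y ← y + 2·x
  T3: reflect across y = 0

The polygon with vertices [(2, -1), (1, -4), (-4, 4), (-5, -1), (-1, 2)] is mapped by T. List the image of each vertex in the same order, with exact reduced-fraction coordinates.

T1 translate by (4, -1): (2, -1) → (6, -2); (1, -4) → (5, -5); (-4, 4) → (0, 3); (-5, -1) → (-1, -2); (-1, 2) → (3, 1)
T2 shear: y ← y + 2·x: (6, -2) → (6, 10); (5, -5) → (5, 5); (0, 3) → (0, 3); (-1, -2) → (-1, -4); (3, 1) → (3, 7)
T3 reflect across y = 0: (6, 10) → (6, -10); (5, 5) → (5, -5); (0, 3) → (0, -3); (-1, -4) → (-1, 4); (3, 7) → (3, -7)

image vertices: (6, -10), (5, -5), (0, -3), (-1, 4), (3, -7)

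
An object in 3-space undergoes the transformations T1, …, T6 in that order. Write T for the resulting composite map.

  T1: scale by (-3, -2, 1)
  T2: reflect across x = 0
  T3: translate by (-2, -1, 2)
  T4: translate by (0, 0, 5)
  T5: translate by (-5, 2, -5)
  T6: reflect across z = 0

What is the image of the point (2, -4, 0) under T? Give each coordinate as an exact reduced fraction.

T(p) = (-1, 9, -2)

T1 scale by (-3, -2, 1): (2, -4, 0) → (-6, 8, 0)
T2 reflect across x = 0: (-6, 8, 0) → (6, 8, 0)
T3 translate by (-2, -1, 2): (6, 8, 0) → (4, 7, 2)
T4 translate by (0, 0, 5): (4, 7, 2) → (4, 7, 7)
T5 translate by (-5, 2, -5): (4, 7, 7) → (-1, 9, 2)
T6 reflect across z = 0: (-1, 9, 2) → (-1, 9, -2)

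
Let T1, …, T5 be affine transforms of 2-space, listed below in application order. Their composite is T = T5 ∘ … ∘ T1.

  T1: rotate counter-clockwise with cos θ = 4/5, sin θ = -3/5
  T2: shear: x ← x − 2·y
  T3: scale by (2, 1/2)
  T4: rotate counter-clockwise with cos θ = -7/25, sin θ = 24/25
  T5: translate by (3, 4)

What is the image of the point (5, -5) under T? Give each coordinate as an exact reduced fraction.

T1 rotate counter-clockwise with cos θ = 4/5, sin θ = -3/5: (5, -5) → (1, -7)
T2 shear: x ← x − 2·y: (1, -7) → (15, -7)
T3 scale by (2, 1/2): (15, -7) → (30, -7/2)
T4 rotate counter-clockwise with cos θ = -7/25, sin θ = 24/25: (30, -7/2) → (-126/25, 1489/50)
T5 translate by (3, 4): (-126/25, 1489/50) → (-51/25, 1689/50)

T(p) = (-51/25, 1689/50)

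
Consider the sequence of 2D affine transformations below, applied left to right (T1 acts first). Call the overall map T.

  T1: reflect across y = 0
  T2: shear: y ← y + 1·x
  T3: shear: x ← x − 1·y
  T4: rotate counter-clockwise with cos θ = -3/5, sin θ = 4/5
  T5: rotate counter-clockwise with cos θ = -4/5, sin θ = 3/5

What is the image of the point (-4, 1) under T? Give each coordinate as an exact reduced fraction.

T1 reflect across y = 0: (-4, 1) → (-4, -1)
T2 shear: y ← y + 1·x: (-4, -1) → (-4, -5)
T3 shear: x ← x − 1·y: (-4, -5) → (1, -5)
T4 rotate counter-clockwise with cos θ = -3/5, sin θ = 4/5: (1, -5) → (17/5, 19/5)
T5 rotate counter-clockwise with cos θ = -4/5, sin θ = 3/5: (17/5, 19/5) → (-5, -1)

T(p) = (-5, -1)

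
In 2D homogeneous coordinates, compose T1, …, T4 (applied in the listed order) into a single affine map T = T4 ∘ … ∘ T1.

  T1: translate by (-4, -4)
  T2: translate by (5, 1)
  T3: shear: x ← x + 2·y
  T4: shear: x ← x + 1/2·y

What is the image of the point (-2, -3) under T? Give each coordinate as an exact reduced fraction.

T1 translate by (-4, -4): (-2, -3) → (-6, -7)
T2 translate by (5, 1): (-6, -7) → (-1, -6)
T3 shear: x ← x + 2·y: (-1, -6) → (-13, -6)
T4 shear: x ← x + 1/2·y: (-13, -6) → (-16, -6)

T(p) = (-16, -6)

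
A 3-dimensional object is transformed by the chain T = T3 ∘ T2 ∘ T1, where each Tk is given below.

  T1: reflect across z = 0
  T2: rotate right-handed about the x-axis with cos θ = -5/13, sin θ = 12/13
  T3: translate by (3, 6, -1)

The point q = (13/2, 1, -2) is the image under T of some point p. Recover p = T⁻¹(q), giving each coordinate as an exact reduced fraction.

T1 = [1 0 0 0; 0 1 0 0; 0 0 -1 0; 0 0 0 1]
T2·T1 = [1 0 0 0; 0 -5/13 12/13 0; 0 12/13 5/13 0; 0 0 0 1]
T3·…·T1 = [1 0 0 3; 0 -5/13 12/13 6; 0 12/13 5/13 -1; 0 0 0 1]
det M = -1; M⁻¹ = [1 0 0 -3; 0 -5/13 12/13 42/13; 0 12/13 5/13 -67/13; 0 0 0 1]
M⁻¹ · (13/2, 1, -2)ᵀ = (7/2, 1, -5)ᵀ

p = (7/2, 1, -5)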